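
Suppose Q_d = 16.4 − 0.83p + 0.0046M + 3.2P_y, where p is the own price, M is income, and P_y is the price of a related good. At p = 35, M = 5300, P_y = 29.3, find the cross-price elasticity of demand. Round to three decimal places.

0.889

Evaluating quantity at (p, M, P_y) gives Q_d = 16.4 − 0.83(35) + 0.0046(5300) + 3.2(29.3) = 16.4 − 29.05 + 24.38 + 93.76 = 105.49.
∂Q_d/∂P_y = +3.2, so E_xy = 3.2·(29.3/105.49) ≈ 0.889.
E_xy > 0: the goods are substitutes.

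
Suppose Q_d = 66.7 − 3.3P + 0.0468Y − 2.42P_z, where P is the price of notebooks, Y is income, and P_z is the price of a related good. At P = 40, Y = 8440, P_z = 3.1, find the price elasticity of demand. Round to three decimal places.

Substituting, Q_d = 66.7 − 3.3(40) + 0.0468(8440) − 2.42(3.1) = 66.7 − 132 + 394.992 − 7.502 = 322.19.
∂Q_d/∂P = −3.3, so E_p = (−3.3)·(40/322.19) ≈ -0.410.
|E_p| < 1: demand is inelastic.

-0.410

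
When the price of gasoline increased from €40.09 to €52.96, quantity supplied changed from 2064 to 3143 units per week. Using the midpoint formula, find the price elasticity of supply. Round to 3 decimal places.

%Δq = (3143 − 2064)/[(2064 + 3143)/2] = 1079/2603.5 ≈ 0.4144.
%ΔP = (52.96 − 40.09)/[(40.09 + 52.96)/2] = 12.87/46.525 ≈ 0.2766.
Arc elasticity E = %Δq/%ΔP ≈ 0.4144/0.2766 ≈ 1.498.
|E| > 1: supply is elastic over this range.

1.498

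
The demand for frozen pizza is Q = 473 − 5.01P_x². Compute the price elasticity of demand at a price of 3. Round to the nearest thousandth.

At P_x = 3, Q = 427.91.
dQ/dP_x = −2·5.01·P_x = −30.06.
Point elasticity E = (dQ/dP_x)·(P_x/Q) = -30.06 × 3/427.91 ≈ -0.211.
|E| < 1, so demand is inelastic at this price.

-0.211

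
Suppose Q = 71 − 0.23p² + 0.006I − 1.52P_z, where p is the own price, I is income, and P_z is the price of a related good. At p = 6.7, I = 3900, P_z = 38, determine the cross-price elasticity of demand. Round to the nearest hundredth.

Evaluating quantity at (p, I, P_z) gives Q = 71 − 0.23(6.7)² + 0.006(3900) − 1.52(38) = 71 − 10.3247 + 23.4 − 57.76 = 26.3153.
∂Q/∂P_z = −1.52, so E_xy = -1.52·(38/26.3153) ≈ -2.19.
E_xy < 0: the goods are complements.

-2.19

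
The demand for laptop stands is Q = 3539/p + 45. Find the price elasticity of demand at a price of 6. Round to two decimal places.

-0.93

At p = 6, Q = 634.8333.
dQ/dp = −3539/p² = −98.3056.
Point elasticity E = (dQ/dp)·(p/Q) = -98.3056 × 6/634.8333 ≈ -0.93.
|E| < 1, so demand is inelastic at this price.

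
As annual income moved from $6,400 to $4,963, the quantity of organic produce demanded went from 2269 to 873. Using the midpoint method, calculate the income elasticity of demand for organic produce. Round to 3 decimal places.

%ΔQ = (873 − 2269)/[(2269+873)/2] = -1396/1571 ≈ -0.8886.
%ΔI = (4,963 − 6,400)/[(6,400+4,963)/2] = -1437/5681.5 ≈ -0.2529.
E_I = %ΔQ/%ΔI ≈ 3.513.
E_I > 1: normal good (luxury).

3.513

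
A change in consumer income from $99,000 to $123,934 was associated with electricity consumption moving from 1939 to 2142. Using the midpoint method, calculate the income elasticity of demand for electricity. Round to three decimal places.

%ΔQ = (2142 − 1939)/[(1939+2142)/2] = 203/2040.5 ≈ 0.0995.
%ΔM = (123,934 − 99,000)/[(99,000+123,934)/2] = 24934/111467 ≈ 0.2237.
E_I = %ΔQ/%ΔM ≈ 0.445.
E_I ∈ (0,1): normal good (necessity).

0.445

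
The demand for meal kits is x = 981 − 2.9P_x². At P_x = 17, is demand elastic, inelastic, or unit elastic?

elastic

At P_x = 17, x = 142.9.
dx/dP_x = −2·2.9·P_x = −98.6.
Point elasticity E = (dx/dP_x)·(P_x/x) = -98.6 × 17/142.9 ≈ -11.730.
|E| ≈ 11.730 > 1, so demand is elastic.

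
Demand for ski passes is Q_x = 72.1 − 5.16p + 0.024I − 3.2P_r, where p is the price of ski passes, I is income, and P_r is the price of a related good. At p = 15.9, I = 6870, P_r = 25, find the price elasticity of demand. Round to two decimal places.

-1.09

Q_x = 72.1 − 5.16(15.9) + 0.024(6870) − 3.2(25) = 72.1 − 82.044 + 164.88 − 80 = 74.936.
∂Q_x/∂p = −5.16, so E_p = (−5.16)·(15.9/74.936) ≈ -1.09.
|E_p| > 1: demand is elastic.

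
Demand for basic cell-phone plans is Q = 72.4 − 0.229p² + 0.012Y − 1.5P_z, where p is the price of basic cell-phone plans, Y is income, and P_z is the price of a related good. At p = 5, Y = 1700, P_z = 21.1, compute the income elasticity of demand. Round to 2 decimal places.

0.37

First evaluate Q: 72.4 − 0.229(5)² + 0.012(1700) − 1.5(21.1) = 72.4 − 5.725 + 20.4 − 31.65 = 55.425.
∂Q/∂Y = +0.012, so E_I = 0.012·(1700/55.425) ≈ 0.37.
E_I ∈ (0,1): normal good (necessity).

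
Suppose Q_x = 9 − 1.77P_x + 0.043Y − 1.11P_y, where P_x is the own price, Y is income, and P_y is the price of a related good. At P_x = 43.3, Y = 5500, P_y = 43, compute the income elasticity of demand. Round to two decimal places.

First evaluate Q_x: 9 − 1.77(43.3) + 0.043(5500) − 1.11(43) = 9 − 76.641 + 236.5 − 47.73 = 121.129.
∂Q_x/∂Y = +0.043, so E_I = 0.043·(5500/121.129) ≈ 1.95.
E_I > 1: normal good (luxury).

1.95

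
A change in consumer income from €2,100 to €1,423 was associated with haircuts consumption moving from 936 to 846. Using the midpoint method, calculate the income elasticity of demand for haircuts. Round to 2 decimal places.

%ΔQ = (846 − 936)/[(936+846)/2] = -90/891 ≈ -0.1010.
%ΔI = (1,423 − 2,100)/[(2,100+1,423)/2] = -677/1761.5 ≈ -0.3843.
E_I = %ΔQ/%ΔI ≈ 0.26.
E_I ∈ (0,1): normal good (necessity).

0.26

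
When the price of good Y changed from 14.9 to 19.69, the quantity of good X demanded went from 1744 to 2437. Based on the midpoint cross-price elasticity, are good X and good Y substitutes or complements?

%ΔQ_x = (2437 − 1744)/[(1744+2437)/2] = 693/2090.5 ≈ 0.3315.
%ΔP_y = (19.69 − 14.9)/[(14.9+19.69)/2] ≈ 0.2770.
E_xy = 0.3315/0.2770 ≈ 1.197.
E_xy > 0, so the goods are substitutes.

substitutes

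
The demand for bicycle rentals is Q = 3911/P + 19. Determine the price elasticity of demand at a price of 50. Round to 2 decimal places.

-0.80

At P = 50, Q = 97.22.
dQ/dP = −3911/P² = −1.5644.
Point elasticity E = (dQ/dP)·(P/Q) = -1.5644 × 50/97.22 ≈ -0.80.
|E| < 1, so demand is inelastic at this price.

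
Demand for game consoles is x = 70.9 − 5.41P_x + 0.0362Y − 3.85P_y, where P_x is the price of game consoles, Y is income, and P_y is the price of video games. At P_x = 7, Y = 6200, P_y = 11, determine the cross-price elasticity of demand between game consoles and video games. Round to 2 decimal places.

-0.20

At the given point, x = 70.9 − 5.41(7) + 0.0362(6200) − 3.85(11) = 70.9 − 37.87 + 224.44 − 42.35 = 215.12.
∂x/∂P_y = −3.85, so E_xy = -3.85·(11/215.12) ≈ -0.20.
E_xy < 0: the goods are complements.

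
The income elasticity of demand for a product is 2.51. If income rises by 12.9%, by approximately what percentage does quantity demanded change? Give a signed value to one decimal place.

%ΔQ ≈ E × %ΔI = (2.51) × (12.9%) ≈ 32.4%.

32.4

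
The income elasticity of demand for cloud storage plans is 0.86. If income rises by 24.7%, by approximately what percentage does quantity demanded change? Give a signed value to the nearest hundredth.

%ΔQ ≈ E × %ΔI = (0.86) × (24.7%) ≈ 21.24%.

21.24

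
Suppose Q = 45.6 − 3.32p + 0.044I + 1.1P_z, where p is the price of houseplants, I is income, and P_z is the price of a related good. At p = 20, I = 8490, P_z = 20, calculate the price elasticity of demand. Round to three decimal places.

-0.177

Q = 45.6 − 3.32(20) + 0.044(8490) + 1.1(20) = 45.6 − 66.4 + 373.56 + 22 = 374.76.
∂Q/∂p = −3.32, so E_p = (−3.32)·(20/374.76) ≈ -0.177.
|E_p| < 1: demand is inelastic.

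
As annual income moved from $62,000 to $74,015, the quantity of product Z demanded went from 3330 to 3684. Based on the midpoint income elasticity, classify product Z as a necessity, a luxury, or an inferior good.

%ΔQ = (3684 − 3330)/[(3330+3684)/2] = 354/3507 ≈ 0.1009.
%ΔI = (74,015 − 62,000)/[(62,000+74,015)/2] = 12015/68007.5 ≈ 0.1767.
E_I = %ΔQ/%ΔI ≈ 0.571.
E_I ∈ (0,1): normal good (necessity).

necessity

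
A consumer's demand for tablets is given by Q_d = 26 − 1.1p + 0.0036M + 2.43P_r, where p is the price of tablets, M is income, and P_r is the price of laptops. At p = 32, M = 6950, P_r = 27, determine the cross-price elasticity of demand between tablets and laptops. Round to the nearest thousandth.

0.806

Q_d = 26 − 1.1(32) + 0.0036(6950) + 2.43(27) = 26 − 35.2 + 25.02 + 65.61 = 81.43.
∂Q_d/∂P_r = +2.43, so E_xy = 2.43·(27/81.43) ≈ 0.806.
E_xy > 0: the goods are substitutes.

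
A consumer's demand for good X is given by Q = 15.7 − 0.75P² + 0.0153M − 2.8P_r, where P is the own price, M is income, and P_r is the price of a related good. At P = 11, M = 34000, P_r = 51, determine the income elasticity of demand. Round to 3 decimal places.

1.721

Q = 15.7 − 0.75(11)² + 0.0153(34000) − 2.8(51) = 15.7 − 90.75 + 520.2 − 142.8 = 302.35.
∂Q/∂M = +0.0153, so E_I = 0.0153·(34000/302.35) ≈ 1.721.
E_I > 1: normal good (luxury).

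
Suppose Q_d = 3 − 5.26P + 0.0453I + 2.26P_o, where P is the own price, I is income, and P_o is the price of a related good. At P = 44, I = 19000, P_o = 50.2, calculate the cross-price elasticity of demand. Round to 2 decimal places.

At the given point, Q_d = 3 − 5.26(44) + 0.0453(19000) + 2.26(50.2) = 3 − 231.44 + 860.7 + 113.452 = 745.712.
∂Q_d/∂P_o = +2.26, so E_xy = 2.26·(50.2/745.712) ≈ 0.15.
E_xy > 0: the goods are substitutes.

0.15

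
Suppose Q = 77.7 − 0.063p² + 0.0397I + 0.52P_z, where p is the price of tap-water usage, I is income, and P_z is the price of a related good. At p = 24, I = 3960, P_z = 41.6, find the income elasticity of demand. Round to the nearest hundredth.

0.71

At the given point, Q = 77.7 − 0.063(24)² + 0.0397(3960) + 0.52(41.6) = 77.7 − 36.288 + 157.212 + 21.632 = 220.256.
∂Q/∂I = +0.0397, so E_I = 0.0397·(3960/220.256) ≈ 0.71.
E_I ∈ (0,1): normal good (necessity).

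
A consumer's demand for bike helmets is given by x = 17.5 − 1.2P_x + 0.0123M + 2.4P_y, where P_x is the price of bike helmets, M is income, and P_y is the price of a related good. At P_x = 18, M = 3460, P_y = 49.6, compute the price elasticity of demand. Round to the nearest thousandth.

-0.137

x = 17.5 − 1.2(18) + 0.0123(3460) + 2.4(49.6) = 17.5 − 21.6 + 42.558 + 119.04 = 157.498.
∂x/∂P_x = −1.2, so E_p = (−1.2)·(18/157.498) ≈ -0.137.
|E_p| < 1: demand is inelastic.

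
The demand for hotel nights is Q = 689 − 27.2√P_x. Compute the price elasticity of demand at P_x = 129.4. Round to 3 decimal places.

-0.408

At P_x = 129.4, Q = 379.5888.
dQ/dP_x = −27.2/(2√P_x) = −27.2/(2·11.3754).
Point elasticity E = (dQ/dP_x)·(P_x/Q) = -1.1956 × 129.4/379.5888 ≈ -0.408.
|E| < 1, so demand is inelastic at this price.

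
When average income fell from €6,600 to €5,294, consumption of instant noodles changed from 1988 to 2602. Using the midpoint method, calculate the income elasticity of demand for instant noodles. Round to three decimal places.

%ΔQ = (2602 − 1988)/[(1988+2602)/2] = 614/2295 ≈ 0.2675.
%ΔI = (5,294 − 6,600)/[(6,600+5,294)/2] = -1306/5947 ≈ -0.2196.
E_I = %ΔQ/%ΔI ≈ -1.218.
E_I < 0: inferior good.

-1.218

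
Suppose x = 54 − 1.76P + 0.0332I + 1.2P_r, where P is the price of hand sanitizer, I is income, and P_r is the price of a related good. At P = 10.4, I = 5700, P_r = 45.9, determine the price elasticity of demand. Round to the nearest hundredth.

At the given point, x = 54 − 1.76(10.4) + 0.0332(5700) + 1.2(45.9) = 54 − 18.304 + 189.24 + 55.08 = 280.016.
∂x/∂P = −1.76, so E_p = (−1.76)·(10.4/280.016) ≈ -0.07.
|E_p| < 1: demand is inelastic.

-0.07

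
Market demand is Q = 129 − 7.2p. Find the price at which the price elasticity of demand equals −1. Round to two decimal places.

8.96

For linear demand Q = a − bp, E = −bp/(a − bp). |E| = 1 ⇒ bp = a − bp ⇒ p = a/(2b).
p = 129/(2·7.2) ≈ 8.96.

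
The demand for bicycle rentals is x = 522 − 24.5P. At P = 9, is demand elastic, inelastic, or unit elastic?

At P = 9, x = 301.5.
dx/dP = −24.5.
Point elasticity E = (dx/dP)·(P/x) = -24.5 × 9/301.5 ≈ -0.731.
|E| ≈ 0.731 < 1, so demand is inelastic.

inelastic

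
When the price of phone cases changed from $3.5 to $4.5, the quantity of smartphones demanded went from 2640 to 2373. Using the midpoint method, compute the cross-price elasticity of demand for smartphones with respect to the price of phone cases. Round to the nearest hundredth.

%ΔQ_x = (2373 − 2640)/[(2640+2373)/2] = -267/2506.5 ≈ -0.1065.
%ΔP_y = (4.5 − 3.5)/[(3.5+4.5)/2] ≈ 0.2500.
E_xy = -0.1065/0.2500 ≈ -0.43.
E_xy < 0, so smartphones and phone cases are complements.

-0.43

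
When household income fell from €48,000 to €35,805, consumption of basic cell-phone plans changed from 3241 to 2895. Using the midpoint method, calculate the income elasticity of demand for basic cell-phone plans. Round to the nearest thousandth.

%ΔQ = (2895 − 3241)/[(3241+2895)/2] = -346/3068 ≈ -0.1128.
%ΔI = (35,805 − 48,000)/[(48,000+35,805)/2] = -12195/41902.5 ≈ -0.2910.
E_I = %ΔQ/%ΔI ≈ 0.388.
E_I ∈ (0,1): normal good (necessity).

0.388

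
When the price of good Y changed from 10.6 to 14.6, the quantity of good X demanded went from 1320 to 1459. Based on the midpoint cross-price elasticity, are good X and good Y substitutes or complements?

%ΔQ_x = (1459 − 1320)/[(1320+1459)/2] = 139/1389.5 ≈ 0.1000.
%ΔP_y = (14.6 − 10.6)/[(10.6+14.6)/2] ≈ 0.3175.
E_xy = 0.1000/0.3175 ≈ 0.315.
E_xy > 0, so the goods are substitutes.

substitutes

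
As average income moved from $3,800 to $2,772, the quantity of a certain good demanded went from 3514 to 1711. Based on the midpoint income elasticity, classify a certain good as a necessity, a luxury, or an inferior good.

luxury

%ΔQ = (1711 − 3514)/[(3514+1711)/2] = -1803/2612.5 ≈ -0.6901.
%ΔI = (2,772 − 3,800)/[(3,800+2,772)/2] = -1028/3286 ≈ -0.3128.
E_I = %ΔQ/%ΔI ≈ 2.206.
E_I > 1: normal good (luxury).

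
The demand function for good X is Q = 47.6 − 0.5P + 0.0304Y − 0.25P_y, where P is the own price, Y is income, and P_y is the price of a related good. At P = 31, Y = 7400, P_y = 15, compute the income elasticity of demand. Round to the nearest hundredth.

At the given point, Q = 47.6 − 0.5(31) + 0.0304(7400) − 0.25(15) = 47.6 − 15.5 + 224.96 − 3.75 = 253.31.
∂Q/∂Y = +0.0304, so E_I = 0.0304·(7400/253.31) ≈ 0.89.
E_I ∈ (0,1): normal good (necessity).

0.89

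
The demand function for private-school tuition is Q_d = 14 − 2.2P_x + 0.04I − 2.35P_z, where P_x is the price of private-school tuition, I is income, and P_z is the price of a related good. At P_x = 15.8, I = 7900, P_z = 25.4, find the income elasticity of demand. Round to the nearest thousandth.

1.342

First evaluate Q_d: 14 − 2.2(15.8) + 0.04(7900) − 2.35(25.4) = 14 − 34.76 + 316 − 59.69 = 235.55.
∂Q_d/∂I = +0.04, so E_I = 0.04·(7900/235.55) ≈ 1.342.
E_I > 1: normal good (luxury).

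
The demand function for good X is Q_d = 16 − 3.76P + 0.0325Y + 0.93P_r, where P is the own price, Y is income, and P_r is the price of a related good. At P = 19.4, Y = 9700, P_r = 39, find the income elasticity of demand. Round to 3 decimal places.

1.070

Q_d = 16 − 3.76(19.4) + 0.0325(9700) + 0.93(39) = 16 − 72.944 + 315.25 + 36.27 = 294.576.
∂Q_d/∂Y = +0.0325, so E_I = 0.0325·(9700/294.576) ≈ 1.070.
E_I > 1: normal good (luxury).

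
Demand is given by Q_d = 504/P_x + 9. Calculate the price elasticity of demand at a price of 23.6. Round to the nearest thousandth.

At P_x = 23.6, Q_d = 30.3559.
dQ_d/dP_x = −504/P_x² = −0.9049.
Point elasticity E = (dQ_d/dP_x)·(P_x/Q_d) = -0.9049 × 23.6/30.3559 ≈ -0.704.
|E| < 1, so demand is inelastic at this price.

-0.704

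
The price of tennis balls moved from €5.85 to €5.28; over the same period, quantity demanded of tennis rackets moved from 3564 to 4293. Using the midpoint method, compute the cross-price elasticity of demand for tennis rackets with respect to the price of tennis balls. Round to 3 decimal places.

-1.812

%ΔQ_x = (4293 − 3564)/[(3564+4293)/2] = 729/3928.5 ≈ 0.1856.
%ΔP_y = (5.28 − 5.85)/[(5.85+5.28)/2] ≈ -0.1024.
E_xy = 0.1856/-0.1024 ≈ -1.812.
E_xy < 0, so tennis rackets and tennis balls are complements.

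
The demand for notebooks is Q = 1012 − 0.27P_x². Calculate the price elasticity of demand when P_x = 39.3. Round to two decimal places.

-1.40

At P_x = 39.3, Q = 594.9877.
dQ/dP_x = −2·0.27·P_x = −21.222.
Point elasticity E = (dQ/dP_x)·(P_x/Q) = -21.222 × 39.3/594.9877 ≈ -1.40.
|E| > 1, so demand is elastic at this price.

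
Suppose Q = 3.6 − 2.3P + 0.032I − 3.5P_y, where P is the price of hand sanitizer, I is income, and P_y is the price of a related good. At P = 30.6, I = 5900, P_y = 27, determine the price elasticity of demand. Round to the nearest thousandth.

-2.557

Substituting, Q = 3.6 − 2.3(30.6) + 0.032(5900) − 3.5(27) = 3.6 − 70.38 + 188.8 − 94.5 = 27.52.
∂Q/∂P = −2.3, so E_p = (−2.3)·(30.6/27.52) ≈ -2.557.
|E_p| > 1: demand is elastic.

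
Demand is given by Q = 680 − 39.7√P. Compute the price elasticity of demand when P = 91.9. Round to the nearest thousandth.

-0.636

At P = 91.9, Q = 299.418.
dQ/dP = −39.7/(2√P) = −39.7/(2·9.5864).
Point elasticity E = (dQ/dP)·(P/Q) = -2.0706 × 91.9/299.418 ≈ -0.636.
|E| < 1, so demand is inelastic at this price.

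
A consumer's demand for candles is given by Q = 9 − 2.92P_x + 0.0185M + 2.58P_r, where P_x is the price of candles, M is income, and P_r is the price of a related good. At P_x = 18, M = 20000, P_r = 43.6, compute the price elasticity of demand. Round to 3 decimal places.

-0.120

First evaluate Q: 9 − 2.92(18) + 0.0185(20000) + 2.58(43.6) = 9 − 52.56 + 370 + 112.488 = 438.928.
∂Q/∂P_x = −2.92, so E_p = (−2.92)·(18/438.928) ≈ -0.120.
|E_p| < 1: demand is inelastic.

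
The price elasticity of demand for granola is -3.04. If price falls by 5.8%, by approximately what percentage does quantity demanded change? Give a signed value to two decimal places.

%ΔQ ≈ E × %ΔP = (-3.04) × (-5.8%) ≈ 17.63%.

17.63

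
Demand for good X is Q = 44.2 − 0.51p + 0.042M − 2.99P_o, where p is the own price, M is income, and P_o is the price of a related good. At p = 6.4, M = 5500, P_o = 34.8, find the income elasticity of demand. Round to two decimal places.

1.38

Q = 44.2 − 0.51(6.4) + 0.042(5500) − 2.99(34.8) = 44.2 − 3.264 + 231 − 104.052 = 167.884.
∂Q/∂M = +0.042, so E_I = 0.042·(5500/167.884) ≈ 1.38.
E_I > 1: normal good (luxury).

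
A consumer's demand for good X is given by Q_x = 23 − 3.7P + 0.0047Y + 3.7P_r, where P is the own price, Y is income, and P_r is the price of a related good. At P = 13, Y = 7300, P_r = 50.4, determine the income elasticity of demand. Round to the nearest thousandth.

Substituting, Q_x = 23 − 3.7(13) + 0.0047(7300) + 3.7(50.4) = 23 − 48.1 + 34.31 + 186.48 = 195.69.
∂Q_x/∂Y = +0.0047, so E_I = 0.0047·(7300/195.69) ≈ 0.175.
E_I ∈ (0,1): normal good (necessity).

0.175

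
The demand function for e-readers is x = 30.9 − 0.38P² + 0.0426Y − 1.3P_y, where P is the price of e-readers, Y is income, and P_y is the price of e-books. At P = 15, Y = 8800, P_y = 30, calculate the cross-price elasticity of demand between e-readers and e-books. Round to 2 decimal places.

First evaluate x: 30.9 − 0.38(15)² + 0.0426(8800) − 1.3(30) = 30.9 − 85.5 + 374.88 − 39 = 281.28.
∂x/∂P_y = −1.3, so E_xy = -1.3·(30/281.28) ≈ -0.14.
E_xy < 0: the goods are complements.

-0.14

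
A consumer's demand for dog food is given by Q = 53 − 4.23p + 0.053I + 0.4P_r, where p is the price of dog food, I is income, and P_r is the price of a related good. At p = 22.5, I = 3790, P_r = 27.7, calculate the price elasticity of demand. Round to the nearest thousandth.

-0.561

Evaluating quantity at (p, I, P_r) gives Q = 53 − 4.23(22.5) + 0.053(3790) + 0.4(27.7) = 53 − 95.175 + 200.87 + 11.08 = 169.775.
∂Q/∂p = −4.23, so E_p = (−4.23)·(22.5/169.775) ≈ -0.561.
|E_p| < 1: demand is inelastic.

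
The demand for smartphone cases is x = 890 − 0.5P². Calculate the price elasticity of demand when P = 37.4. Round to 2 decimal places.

At P = 37.4, x = 190.62.
dx/dP = −2·0.5·P = −37.4.
Point elasticity E = (dx/dP)·(P/x) = -37.4 × 37.4/190.62 ≈ -7.34.
|E| > 1, so demand is elastic at this price.

-7.34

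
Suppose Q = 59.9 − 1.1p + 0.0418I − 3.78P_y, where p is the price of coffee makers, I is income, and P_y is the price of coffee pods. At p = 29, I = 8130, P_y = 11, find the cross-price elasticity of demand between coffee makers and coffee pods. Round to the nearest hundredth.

Q = 59.9 − 1.1(29) + 0.0418(8130) − 3.78(11) = 59.9 − 31.9 + 339.834 − 41.58 = 326.254.
∂Q/∂P_y = −3.78, so E_xy = -3.78·(11/326.254) ≈ -0.13.
E_xy < 0: the goods are complements.

-0.13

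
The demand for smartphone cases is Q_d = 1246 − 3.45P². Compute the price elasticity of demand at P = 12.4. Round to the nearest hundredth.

At P = 12.4, Q_d = 715.528.
dQ_d/dP = −2·3.45·P = −85.56.
Point elasticity E = (dQ_d/dP)·(P/Q_d) = -85.56 × 12.4/715.528 ≈ -1.48.
|E| > 1, so demand is elastic at this price.

-1.48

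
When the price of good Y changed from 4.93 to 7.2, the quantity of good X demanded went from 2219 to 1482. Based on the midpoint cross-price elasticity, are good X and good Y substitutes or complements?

%ΔQ_x = (1482 − 2219)/[(2219+1482)/2] = -737/1850.5 ≈ -0.3983.
%ΔP_y = (7.2 − 4.93)/[(4.93+7.2)/2] ≈ 0.3743.
E_xy = -0.3983/0.3743 ≈ -1.064.
E_xy < 0, so the goods are complements.

complements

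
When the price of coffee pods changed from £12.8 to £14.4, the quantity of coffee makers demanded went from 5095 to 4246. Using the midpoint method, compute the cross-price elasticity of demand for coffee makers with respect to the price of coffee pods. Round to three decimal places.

-1.545

%ΔQ_x = (4246 − 5095)/[(5095+4246)/2] = -849/4670.5 ≈ -0.1818.
%ΔP_y = (14.4 − 12.8)/[(12.8+14.4)/2] ≈ 0.1176.
E_xy = -0.1818/0.1176 ≈ -1.545.
E_xy < 0, so coffee makers and coffee pods are complements.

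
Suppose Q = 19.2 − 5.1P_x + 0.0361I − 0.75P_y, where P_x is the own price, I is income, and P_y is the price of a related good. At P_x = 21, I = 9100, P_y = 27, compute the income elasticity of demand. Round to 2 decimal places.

Q = 19.2 − 5.1(21) + 0.0361(9100) − 0.75(27) = 19.2 − 107.1 + 328.51 − 20.25 = 220.36.
∂Q/∂I = +0.0361, so E_I = 0.0361·(9100/220.36) ≈ 1.49.
E_I > 1: normal good (luxury).

1.49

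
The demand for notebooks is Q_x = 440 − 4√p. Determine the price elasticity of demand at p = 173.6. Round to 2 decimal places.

-0.07

At p = 173.6, Q_x = 387.2971.
dQ_x/dp = −4/(2√p) = −4/(2·13.1757).
Point elasticity E = (dQ_x/dp)·(p/Q_x) = -0.1518 × 173.6/387.2971 ≈ -0.07.
|E| < 1, so demand is inelastic at this price.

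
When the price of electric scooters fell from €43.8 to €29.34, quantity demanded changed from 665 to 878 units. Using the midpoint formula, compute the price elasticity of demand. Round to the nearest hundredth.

%ΔQ = (878 − 665)/[(665 + 878)/2] = 213/771.5 ≈ 0.2761.
%Δp = (29.34 − 43.8)/[(43.8 + 29.34)/2] = -14.46/36.57 ≈ -0.3954.
Arc elasticity E = %ΔQ/%Δp ≈ 0.2761/-0.3954 ≈ -0.70.
|E| < 1: demand is inelastic over this range.

-0.70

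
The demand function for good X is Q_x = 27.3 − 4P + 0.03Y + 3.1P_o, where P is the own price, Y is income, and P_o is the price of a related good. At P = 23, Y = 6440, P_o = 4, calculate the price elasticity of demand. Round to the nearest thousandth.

-0.653

Q_x = 27.3 − 4(23) + 0.03(6440) + 3.1(4) = 27.3 − 92 + 193.2 + 12.4 = 140.9.
∂Q_x/∂P = −4, so E_p = (−4)·(23/140.9) ≈ -0.653.
|E_p| < 1: demand is inelastic.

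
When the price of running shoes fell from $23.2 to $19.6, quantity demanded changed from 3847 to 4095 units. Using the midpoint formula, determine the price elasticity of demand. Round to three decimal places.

-0.371

%ΔQ = (4095 − 3847)/[(3847 + 4095)/2] = 248/3971 ≈ 0.0625.
%Δp = (19.6 − 23.2)/[(23.2 + 19.6)/2] = -3.6/21.4 ≈ -0.1682.
Arc elasticity E = %ΔQ/%Δp ≈ 0.0625/-0.1682 ≈ -0.371.
|E| < 1: demand is inelastic over this range.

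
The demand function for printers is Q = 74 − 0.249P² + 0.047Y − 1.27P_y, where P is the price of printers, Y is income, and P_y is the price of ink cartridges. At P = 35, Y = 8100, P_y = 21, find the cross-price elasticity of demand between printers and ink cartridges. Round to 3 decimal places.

At the given point, Q = 74 − 0.249(35)² + 0.047(8100) − 1.27(21) = 74 − 305.025 + 380.7 − 26.67 = 123.005.
∂Q/∂P_y = −1.27, so E_xy = -1.27·(21/123.005) ≈ -0.217.
E_xy < 0: the goods are complements.

-0.217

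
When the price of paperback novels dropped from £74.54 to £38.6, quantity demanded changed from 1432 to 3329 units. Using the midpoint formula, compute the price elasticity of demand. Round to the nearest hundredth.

-1.25

%ΔQ = (3329 − 1432)/[(1432 + 3329)/2] = 1897/2380.5 ≈ 0.7969.
%Δp = (38.6 − 74.54)/[(74.54 + 38.6)/2] = -35.94/56.57 ≈ -0.6353.
Arc elasticity E = %ΔQ/%Δp ≈ 0.7969/-0.6353 ≈ -1.25.
|E| > 1: demand is elastic over this range.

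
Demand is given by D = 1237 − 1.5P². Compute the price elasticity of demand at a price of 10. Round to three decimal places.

At P = 10, D = 1087.
dD/dP = −2·1.5·P = −30.
Point elasticity E = (dD/dP)·(P/D) = -30 × 10/1087 ≈ -0.276.
|E| < 1, so demand is inelastic at this price.

-0.276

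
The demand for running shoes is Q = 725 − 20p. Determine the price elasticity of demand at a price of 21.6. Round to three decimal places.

-1.474

At p = 21.6, Q = 293.
dQ/dp = −20.
Point elasticity E = (dQ/dp)·(p/Q) = -20 × 21.6/293 ≈ -1.474.
|E| > 1, so demand is elastic at this price.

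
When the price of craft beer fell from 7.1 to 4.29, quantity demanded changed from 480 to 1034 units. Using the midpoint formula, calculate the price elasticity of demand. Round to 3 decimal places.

%ΔQ = (1034 − 480)/[(480 + 1034)/2] = 554/757 ≈ 0.7318.
%ΔP = (4.29 − 7.1)/[(7.1 + 4.29)/2] = -2.81/5.695 ≈ -0.4934.
Arc elasticity E = %ΔQ/%ΔP ≈ 0.7318/-0.4934 ≈ -1.483.
|E| > 1: demand is elastic over this range.

-1.483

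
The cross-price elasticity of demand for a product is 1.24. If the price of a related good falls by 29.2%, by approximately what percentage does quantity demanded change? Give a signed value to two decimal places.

-36.21

%ΔQ ≈ E × %ΔP_y = (1.24) × (-29.2%) ≈ -36.21%.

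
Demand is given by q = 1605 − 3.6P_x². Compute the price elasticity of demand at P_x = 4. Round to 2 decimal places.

At P_x = 4, q = 1547.4.
dq/dP_x = −2·3.6·P_x = −28.8.
Point elasticity E = (dq/dP_x)·(P_x/q) = -28.8 × 4/1547.4 ≈ -0.07.
|E| < 1, so demand is inelastic at this price.

-0.07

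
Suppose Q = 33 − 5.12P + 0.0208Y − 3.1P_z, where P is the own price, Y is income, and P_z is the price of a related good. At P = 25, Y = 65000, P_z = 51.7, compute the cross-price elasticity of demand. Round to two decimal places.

-0.15

First evaluate Q: 33 − 5.12(25) + 0.0208(65000) − 3.1(51.7) = 33 − 128 + 1352 − 160.27 = 1096.73.
∂Q/∂P_z = −3.1, so E_xy = -3.1·(51.7/1096.73) ≈ -0.15.
E_xy < 0: the goods are complements.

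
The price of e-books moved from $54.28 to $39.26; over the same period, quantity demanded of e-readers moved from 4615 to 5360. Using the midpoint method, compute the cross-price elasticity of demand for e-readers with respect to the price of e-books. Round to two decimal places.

-0.47

%ΔQ_x = (5360 − 4615)/[(4615+5360)/2] = 745/4987.5 ≈ 0.1494.
%ΔP_y = (39.26 − 54.28)/[(54.28+39.26)/2] ≈ -0.3211.
E_xy = 0.1494/-0.3211 ≈ -0.47.
E_xy < 0, so e-readers and e-books are complements.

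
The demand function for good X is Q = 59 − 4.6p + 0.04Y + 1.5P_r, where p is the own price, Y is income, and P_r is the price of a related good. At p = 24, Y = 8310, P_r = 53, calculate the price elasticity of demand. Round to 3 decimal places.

-0.306

At the given point, Q = 59 − 4.6(24) + 0.04(8310) + 1.5(53) = 59 − 110.4 + 332.4 + 79.5 = 360.5.
∂Q/∂p = −4.6, so E_p = (−4.6)·(24/360.5) ≈ -0.306.
|E_p| < 1: demand is inelastic.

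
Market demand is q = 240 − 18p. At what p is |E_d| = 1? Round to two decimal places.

6.67

For linear demand q = a − bp, E = −bp/(a − bp). |E| = 1 ⇒ bp = a − bp ⇒ p = a/(2b).
p = 240/(2·18) ≈ 6.67.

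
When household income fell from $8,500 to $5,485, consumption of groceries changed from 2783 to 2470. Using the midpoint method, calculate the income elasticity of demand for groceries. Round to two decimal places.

0.28

%ΔQ = (2470 − 2783)/[(2783+2470)/2] = -313/2626.5 ≈ -0.1192.
%ΔI = (5,485 − 8,500)/[(8,500+5,485)/2] = -3015/6992.5 ≈ -0.4312.
E_I = %ΔQ/%ΔI ≈ 0.28.
E_I ∈ (0,1): normal good (necessity).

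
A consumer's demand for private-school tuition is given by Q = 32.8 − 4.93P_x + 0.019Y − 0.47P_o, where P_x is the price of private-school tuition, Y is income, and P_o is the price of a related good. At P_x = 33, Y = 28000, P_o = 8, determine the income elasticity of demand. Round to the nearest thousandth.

First evaluate Q: 32.8 − 4.93(33) + 0.019(28000) − 0.47(8) = 32.8 − 162.69 + 532 − 3.76 = 398.35.
∂Q/∂Y = +0.019, so E_I = 0.019·(28000/398.35) ≈ 1.336.
E_I > 1: normal good (luxury).

1.336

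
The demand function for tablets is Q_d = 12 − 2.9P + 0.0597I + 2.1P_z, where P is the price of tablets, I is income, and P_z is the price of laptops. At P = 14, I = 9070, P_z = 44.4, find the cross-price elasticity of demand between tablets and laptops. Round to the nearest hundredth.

Q_d = 12 − 2.9(14) + 0.0597(9070) + 2.1(44.4) = 12 − 40.6 + 541.479 + 93.24 = 606.119.
∂Q_d/∂P_z = +2.1, so E_xy = 2.1·(44.4/606.119) ≈ 0.15.
E_xy > 0: the goods are substitutes.

0.15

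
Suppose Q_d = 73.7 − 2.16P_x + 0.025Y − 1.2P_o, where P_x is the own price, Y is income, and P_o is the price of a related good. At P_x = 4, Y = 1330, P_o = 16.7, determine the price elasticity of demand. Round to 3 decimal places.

-0.110

First evaluate Q_d: 73.7 − 2.16(4) + 0.025(1330) − 1.2(16.7) = 73.7 − 8.64 + 33.25 − 20.04 = 78.27.
∂Q_d/∂P_x = −2.16, so E_p = (−2.16)·(4/78.27) ≈ -0.110.
|E_p| < 1: demand is inelastic.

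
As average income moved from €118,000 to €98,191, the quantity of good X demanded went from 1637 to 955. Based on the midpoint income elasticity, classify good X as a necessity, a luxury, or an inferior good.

luxury

%ΔQ = (955 − 1637)/[(1637+955)/2] = -682/1296 ≈ -0.5262.
%ΔM = (98,191 − 118,000)/[(118,000+98,191)/2] = -19809/108095.5 ≈ -0.1833.
E_I = %ΔQ/%ΔM ≈ 2.872.
E_I > 1: normal good (luxury).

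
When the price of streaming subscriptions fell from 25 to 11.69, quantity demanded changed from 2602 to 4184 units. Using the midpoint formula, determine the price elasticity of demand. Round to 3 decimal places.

%Δq = (4184 − 2602)/[(2602 + 4184)/2] = 1582/3393 ≈ 0.4663.
%ΔP = (11.69 − 25)/[(25 + 11.69)/2] = -13.31/18.345 ≈ -0.7255.
Arc elasticity E = %Δq/%ΔP ≈ 0.4663/-0.7255 ≈ -0.643.
|E| < 1: demand is inelastic over this range.

-0.643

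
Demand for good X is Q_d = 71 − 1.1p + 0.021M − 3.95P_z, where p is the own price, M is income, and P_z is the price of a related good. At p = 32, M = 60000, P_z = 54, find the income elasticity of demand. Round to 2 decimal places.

1.16

Substituting, Q_d = 71 − 1.1(32) + 0.021(60000) − 3.95(54) = 71 − 35.2 + 1260 − 213.3 = 1082.5.
∂Q_d/∂M = +0.021, so E_I = 0.021·(60000/1082.5) ≈ 1.16.
E_I > 1: normal good (luxury).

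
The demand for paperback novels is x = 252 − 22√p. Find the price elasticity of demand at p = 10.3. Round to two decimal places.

At p = 10.3, x = 181.3941.
dx/dp = −22/(2√p) = −22/(2·3.2094).
Point elasticity E = (dx/dp)·(p/x) = -3.4275 × 10.3/181.3941 ≈ -0.19.
|E| < 1, so demand is inelastic at this price.

-0.19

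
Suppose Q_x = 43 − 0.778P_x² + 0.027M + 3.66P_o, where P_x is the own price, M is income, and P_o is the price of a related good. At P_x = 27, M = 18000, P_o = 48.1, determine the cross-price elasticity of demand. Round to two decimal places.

1.28

At the given point, Q_x = 43 − 0.778(27)² + 0.027(18000) + 3.66(48.1) = 43 − 567.162 + 486 + 176.046 = 137.884.
∂Q_x/∂P_o = +3.66, so E_xy = 3.66·(48.1/137.884) ≈ 1.28.
E_xy > 0: the goods are substitutes.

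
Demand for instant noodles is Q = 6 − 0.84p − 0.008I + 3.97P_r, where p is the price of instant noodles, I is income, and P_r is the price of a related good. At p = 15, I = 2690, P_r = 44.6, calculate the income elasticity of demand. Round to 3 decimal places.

Evaluating quantity at (p, I, P_r) gives Q = 6 − 0.84(15) − 0.008(2690) + 3.97(44.6) = 6 − 12.6 − 21.52 + 177.062 = 148.942.
∂Q/∂I = −0.008, so E_I = -0.008·(2690/148.942) ≈ -0.144.
E_I < 0: inferior good.

-0.144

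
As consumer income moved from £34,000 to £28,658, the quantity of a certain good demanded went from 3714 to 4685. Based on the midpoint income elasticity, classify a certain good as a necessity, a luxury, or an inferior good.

inferior

%ΔQ = (4685 − 3714)/[(3714+4685)/2] = 971/4199.5 ≈ 0.2312.
%ΔY = (28,658 − 34,000)/[(34,000+28,658)/2] = -5342/31329 ≈ -0.1705.
E_I = %ΔQ/%ΔY ≈ -1.356.
E_I < 0: inferior good.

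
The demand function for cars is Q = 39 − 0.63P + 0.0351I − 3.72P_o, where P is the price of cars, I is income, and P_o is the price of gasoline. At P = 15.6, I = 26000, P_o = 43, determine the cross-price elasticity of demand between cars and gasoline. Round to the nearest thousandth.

At the given point, Q = 39 − 0.63(15.6) + 0.0351(26000) − 3.72(43) = 39 − 9.828 + 912.6 − 159.96 = 781.812.
∂Q/∂P_o = −3.72, so E_xy = -3.72·(43/781.812) ≈ -0.205.
E_xy < 0: the goods are complements.

-0.205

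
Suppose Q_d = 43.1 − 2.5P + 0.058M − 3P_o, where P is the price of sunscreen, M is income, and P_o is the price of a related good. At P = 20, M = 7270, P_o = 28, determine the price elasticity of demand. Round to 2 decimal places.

Evaluating quantity at (P, M, P_o) gives Q_d = 43.1 − 2.5(20) + 0.058(7270) − 3(28) = 43.1 − 50 + 421.66 − 84 = 330.76.
∂Q_d/∂P = −2.5, so E_p = (−2.5)·(20/330.76) ≈ -0.15.
|E_p| < 1: demand is inelastic.

-0.15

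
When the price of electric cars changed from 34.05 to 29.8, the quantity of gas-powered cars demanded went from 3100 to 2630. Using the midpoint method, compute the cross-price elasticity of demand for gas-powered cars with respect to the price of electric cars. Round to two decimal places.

%ΔQ_x = (2630 − 3100)/[(3100+2630)/2] = -470/2865 ≈ -0.1640.
%ΔP_y = (29.8 − 34.05)/[(34.05+29.8)/2] ≈ -0.1331.
E_xy = -0.1640/-0.1331 ≈ 1.23.
E_xy > 0, so gas-powered cars and electric cars are substitutes.

1.23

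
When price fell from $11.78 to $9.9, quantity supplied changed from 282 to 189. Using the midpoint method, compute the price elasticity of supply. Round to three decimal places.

2.277

%ΔQ = (189 − 282)/[(282 + 189)/2] = -93/235.5 ≈ -0.3949.
%ΔP = (9.9 − 11.78)/[(11.78 + 9.9)/2] = -1.88/10.84 ≈ -0.1734.
Arc elasticity E = %ΔQ/%ΔP ≈ -0.3949/-0.1734 ≈ 2.277.
|E| > 1: supply is elastic over this range.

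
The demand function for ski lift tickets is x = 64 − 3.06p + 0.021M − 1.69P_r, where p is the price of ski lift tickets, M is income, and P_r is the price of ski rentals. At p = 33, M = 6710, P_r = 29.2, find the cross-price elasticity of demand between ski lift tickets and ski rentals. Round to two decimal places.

-0.90

Substituting, x = 64 − 3.06(33) + 0.021(6710) − 1.69(29.2) = 64 − 100.98 + 140.91 − 49.348 = 54.582.
∂x/∂P_r = −1.69, so E_xy = -1.69·(29.2/54.582) ≈ -0.90.
E_xy < 0: the goods are complements.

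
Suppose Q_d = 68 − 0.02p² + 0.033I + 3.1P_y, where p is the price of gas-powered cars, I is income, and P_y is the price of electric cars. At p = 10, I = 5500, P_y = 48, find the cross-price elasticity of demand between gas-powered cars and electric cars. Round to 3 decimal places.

0.375

Substituting, Q_d = 68 − 0.02(10)² + 0.033(5500) + 3.1(48) = 68 − 2 + 181.5 + 148.8 = 396.3.
∂Q_d/∂P_y = +3.1, so E_xy = 3.1·(48/396.3) ≈ 0.375.
E_xy > 0: the goods are substitutes.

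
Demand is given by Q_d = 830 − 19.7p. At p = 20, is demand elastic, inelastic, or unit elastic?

inelastic

At p = 20, Q_d = 436.
dQ_d/dp = −19.7.
Point elasticity E = (dQ_d/dp)·(p/Q_d) = -19.7 × 20/436 ≈ -0.904.
|E| ≈ 0.904 < 1, so demand is inelastic.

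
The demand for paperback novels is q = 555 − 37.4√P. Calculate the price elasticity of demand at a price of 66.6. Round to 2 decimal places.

At P = 66.6, q = 249.783.
dq/dP = −37.4/(2√P) = −37.4/(2·8.1609).
Point elasticity E = (dq/dP)·(P/q) = -2.2914 × 66.6/249.783 ≈ -0.61.
|E| < 1, so demand is inelastic at this price.

-0.61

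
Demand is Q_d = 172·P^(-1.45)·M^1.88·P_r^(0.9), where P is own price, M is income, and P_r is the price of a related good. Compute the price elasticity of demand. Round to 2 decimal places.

For a Cobb–Douglas (constant-elasticity) form Q_d = A·P^α·…, the elasticity with respect to P equals the exponent α at every point.
Here the exponent on P is -1.45, so the price elasticity of demand is -1.45.

-1.45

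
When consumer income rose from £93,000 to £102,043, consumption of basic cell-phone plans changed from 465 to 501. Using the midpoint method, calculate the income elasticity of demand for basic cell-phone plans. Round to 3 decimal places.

%ΔQ = (501 − 465)/[(465+501)/2] = 36/483 ≈ 0.0745.
%ΔM = (102,043 − 93,000)/[(93,000+102,043)/2] = 9043/97521.5 ≈ 0.0927.
E_I = %ΔQ/%ΔM ≈ 0.804.
E_I ∈ (0,1): normal good (necessity).

0.804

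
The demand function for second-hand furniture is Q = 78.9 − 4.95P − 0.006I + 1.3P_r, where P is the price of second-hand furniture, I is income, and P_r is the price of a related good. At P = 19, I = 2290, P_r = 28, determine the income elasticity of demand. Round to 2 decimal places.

Q = 78.9 − 4.95(19) − 0.006(2290) + 1.3(28) = 78.9 − 94.05 − 13.74 + 36.4 = 7.51.
∂Q/∂I = −0.006, so E_I = -0.006·(2290/7.51) ≈ -1.83.
E_I < 0: inferior good.

-1.83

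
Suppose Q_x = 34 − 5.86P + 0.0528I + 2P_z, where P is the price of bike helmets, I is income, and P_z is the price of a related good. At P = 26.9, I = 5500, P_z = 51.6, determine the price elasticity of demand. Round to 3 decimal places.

First evaluate Q_x: 34 − 5.86(26.9) + 0.0528(5500) + 2(51.6) = 34 − 157.634 + 290.4 + 103.2 = 269.966.
∂Q_x/∂P = −5.86, so E_p = (−5.86)·(26.9/269.966) ≈ -0.584.
|E_p| < 1: demand is inelastic.

-0.584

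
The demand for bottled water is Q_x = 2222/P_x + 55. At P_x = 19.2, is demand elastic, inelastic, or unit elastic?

inelastic

At P_x = 19.2, Q_x = 170.7292.
dQ_x/dP_x = −2222/P_x² = −6.0276.
Point elasticity E = (dQ_x/dP_x)·(P_x/Q_x) = -6.0276 × 19.2/170.7292 ≈ -0.678.
|E| ≈ 0.678 < 1, so demand is inelastic.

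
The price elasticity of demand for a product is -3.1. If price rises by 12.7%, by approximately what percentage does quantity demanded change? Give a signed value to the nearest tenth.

-39.4

%ΔQ ≈ E × %ΔP = (-3.1) × (12.7%) ≈ -39.4%.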